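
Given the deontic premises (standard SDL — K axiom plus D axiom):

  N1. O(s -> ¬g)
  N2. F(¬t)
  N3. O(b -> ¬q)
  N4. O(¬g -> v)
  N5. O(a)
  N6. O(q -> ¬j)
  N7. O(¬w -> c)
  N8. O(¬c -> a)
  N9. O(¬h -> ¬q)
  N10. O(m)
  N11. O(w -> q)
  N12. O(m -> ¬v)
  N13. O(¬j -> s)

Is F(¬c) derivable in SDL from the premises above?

Yes

Premise 10 gives O(m).
With premise 12, O(m -> ¬v), the K-axiom yields O(¬v).
Premise 4, O(¬g -> v), contraposes to O(¬v -> g); with O(¬v) we get O(g).
The contrapositive of premise 1 (O(s -> ¬g)) is O(g -> ¬s), and O(g) is already established, so O(¬s).
The contrapositive of premise 13 (O(¬j -> s)) is O(¬s -> j), and O(¬s) is already established, so O(j).
Premise 6 is O(q -> ¬j); contrapositively O(j -> ¬q). Since O(j) holds, K gives O(¬q).
The contrapositive of premise 11 (O(w -> q)) is O(¬q -> ¬w), and O(¬q) is already established, so O(¬w).
Premise 7 is O(¬w -> c); since O(¬w), deontic closure gives O(c).
Premises 2, 3, 5, 8, 9 do not contribute to this derivation.
So O(c) holds, i.e. F(¬c). The claim follows.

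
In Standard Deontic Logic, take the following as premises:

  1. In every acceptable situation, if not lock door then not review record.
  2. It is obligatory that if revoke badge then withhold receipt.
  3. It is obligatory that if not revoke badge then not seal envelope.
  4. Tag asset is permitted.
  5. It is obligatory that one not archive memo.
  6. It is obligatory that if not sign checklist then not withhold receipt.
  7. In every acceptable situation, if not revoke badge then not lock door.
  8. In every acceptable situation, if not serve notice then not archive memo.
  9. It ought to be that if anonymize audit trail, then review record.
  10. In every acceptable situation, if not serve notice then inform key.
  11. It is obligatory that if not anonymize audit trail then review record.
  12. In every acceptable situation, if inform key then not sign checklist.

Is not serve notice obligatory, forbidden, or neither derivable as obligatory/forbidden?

Premises 9 and 11 are O(anonymize_audit_trail → review_record) and O(¬anonymize_audit_trail → review_record); every ideal world satisfies anonymize_audit_trail or ¬anonymize_audit_trail, so in either case review_record holds — hence O(review_record).
Premise 1, O(¬lock_door → ¬review_record), contraposes to O(review_record → lock_door); with O(review_record) we get O(lock_door).
The contrapositive of premise 7 (O(¬revoke_badge → ¬lock_door)) is O(lock_door → revoke_badge), and O(lock_door) is already established, so O(revoke_badge).
With premise 2, O(revoke_badge → withhold_receipt), the K-axiom yields O(withhold_receipt).
Premise 6, O(¬sign_checklist → ¬withhold_receipt), contraposes to O(withhold_receipt → sign_checklist); with O(withhold_receipt) we get O(sign_checklist).
Premise 12 is O(inform_key → ¬sign_checklist); contrapositively O(sign_checklist → ¬inform_key). Since O(sign_checklist) holds, K gives O(¬inform_key).
Premise 10, O(¬serve_notice → inform_key), contraposes to O(¬inform_key → serve_notice); with O(¬inform_key) we get O(serve_notice).
Premises 3, 4, 5, 8 do not contribute to this derivation.
Thus O(serve_notice), which is F(¬serve_notice): ¬serve_notice is forbidden.

Forbidden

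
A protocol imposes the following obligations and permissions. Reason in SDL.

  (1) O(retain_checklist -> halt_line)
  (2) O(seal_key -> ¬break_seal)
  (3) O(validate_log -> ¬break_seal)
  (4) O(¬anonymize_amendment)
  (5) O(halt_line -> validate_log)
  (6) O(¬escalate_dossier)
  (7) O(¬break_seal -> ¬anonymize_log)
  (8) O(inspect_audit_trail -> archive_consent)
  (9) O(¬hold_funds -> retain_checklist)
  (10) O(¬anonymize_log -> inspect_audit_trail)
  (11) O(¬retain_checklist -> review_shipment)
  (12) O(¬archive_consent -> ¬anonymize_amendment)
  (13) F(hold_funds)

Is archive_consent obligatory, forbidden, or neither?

Obligatory

Premise 13, F(hold_funds), is equivalent to O(¬hold_funds).
Premise 9 is O(¬hold_funds -> retain_checklist); since O(¬hold_funds), deontic closure gives O(retain_checklist).
From O(retain_checklist) and premise 1, O(retain_checklist -> halt_line), we obtain O(halt_line).
From O(halt_line) and premise 5, O(halt_line -> validate_log), we obtain O(validate_log).
Applying K to premise 3 (O(validate_log -> ¬break_seal)) and O(validate_log) yields O(¬break_seal).
Applying K to premise 7 (O(¬break_seal -> ¬anonymize_log)) and O(¬break_seal) yields O(¬anonymize_log).
With premise 10, O(¬anonymize_log -> inspect_audit_trail), the K-axiom yields O(inspect_audit_trail).
With premise 8, O(inspect_audit_trail -> archive_consent), the K-axiom yields O(archive_consent).
Premises 2, 4, 6, 11, 12 do not contribute to this derivation.
Hence archive_consent is obligatory.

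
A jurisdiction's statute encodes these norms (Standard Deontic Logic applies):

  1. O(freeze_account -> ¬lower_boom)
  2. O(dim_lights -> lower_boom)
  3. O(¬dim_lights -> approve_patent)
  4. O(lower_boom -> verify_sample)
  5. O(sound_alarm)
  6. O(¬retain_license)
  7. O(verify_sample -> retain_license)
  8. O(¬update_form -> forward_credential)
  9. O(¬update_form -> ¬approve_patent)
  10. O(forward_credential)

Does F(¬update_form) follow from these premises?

From premise 6 we have O(¬retain_license).
Premise 7 is O(verify_sample -> retain_license); contrapositively O(¬retain_license -> ¬verify_sample). Since O(¬retain_license) holds, K gives O(¬verify_sample).
Premise 4 is O(lower_boom -> verify_sample); contrapositively O(¬verify_sample -> ¬lower_boom). Since O(¬verify_sample) holds, K gives O(¬lower_boom).
Premise 2 is O(dim_lights -> lower_boom); contrapositively O(¬lower_boom -> ¬dim_lights). Since O(¬lower_boom) holds, K gives O(¬dim_lights).
From O(¬dim_lights) and premise 3, O(¬dim_lights -> approve_patent), we obtain O(approve_patent).
Premise 9, O(¬update_form -> ¬approve_patent), contraposes to O(approve_patent -> update_form); with O(approve_patent) we get O(update_form).
Premises 1, 5, 8, 10 do not contribute to this derivation.
So O(update_form) holds, i.e. F(¬update_form). The claim follows.

Yes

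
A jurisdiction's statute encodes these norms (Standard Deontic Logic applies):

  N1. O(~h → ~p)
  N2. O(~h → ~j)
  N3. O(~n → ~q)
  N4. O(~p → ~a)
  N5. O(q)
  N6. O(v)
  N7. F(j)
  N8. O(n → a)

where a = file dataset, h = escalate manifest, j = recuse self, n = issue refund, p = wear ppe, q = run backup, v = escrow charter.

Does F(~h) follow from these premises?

Premise 5 states O(q) outright.
The contrapositive of premise 3 (O(~n → ~q)) is O(q → n), and O(q) is already established, so O(n).
Premise 8 is O(n → a); since O(n), deontic closure gives O(a).
Premise 4, O(~p → ~a), contraposes to O(a → p); with O(a) we get O(p).
The contrapositive of premise 1 (O(~h → ~p)) is O(p → h), and O(p) is already established, so O(h).
Premises 2, 6, 7 do not contribute to this derivation.
So O(h) holds, i.e. F(~h). The claim follows.

Yes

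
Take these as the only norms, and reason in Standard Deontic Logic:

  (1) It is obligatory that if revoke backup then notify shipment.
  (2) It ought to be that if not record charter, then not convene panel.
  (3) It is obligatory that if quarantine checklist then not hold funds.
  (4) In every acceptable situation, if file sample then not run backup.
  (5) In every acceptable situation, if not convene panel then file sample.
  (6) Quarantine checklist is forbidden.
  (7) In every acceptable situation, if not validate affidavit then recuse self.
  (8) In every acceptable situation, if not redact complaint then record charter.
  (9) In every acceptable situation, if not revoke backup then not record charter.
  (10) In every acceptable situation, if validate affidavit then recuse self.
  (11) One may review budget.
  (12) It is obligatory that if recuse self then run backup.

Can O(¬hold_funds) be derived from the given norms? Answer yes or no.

No

Premise 3 is O(quarantine_checklist → ¬hold_funds), but O(quarantine_checklist) is not derivable from the premises, so it does not yield O(¬hold_funds).
No other premise forces O(¬hold_funds). An ideal world satisfying every premise can still have ¬hold_funds false, so O(¬hold_funds) is not derivable.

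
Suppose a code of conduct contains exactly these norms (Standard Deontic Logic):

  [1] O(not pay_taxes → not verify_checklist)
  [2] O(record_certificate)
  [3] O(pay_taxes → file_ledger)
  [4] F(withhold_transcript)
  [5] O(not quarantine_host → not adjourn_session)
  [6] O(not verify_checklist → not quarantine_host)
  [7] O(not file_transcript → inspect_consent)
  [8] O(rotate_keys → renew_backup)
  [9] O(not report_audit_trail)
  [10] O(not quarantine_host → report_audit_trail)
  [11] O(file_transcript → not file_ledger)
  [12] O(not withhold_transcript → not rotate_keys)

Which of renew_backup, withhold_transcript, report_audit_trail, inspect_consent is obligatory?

Premise 9 gives O(not report_audit_trail).
The contrapositive of premise 10 (O(not quarantine_host → report_audit_trail)) is O(not report_audit_trail → quarantine_host), and O(not report_audit_trail) is already established, so O(quarantine_host).
Premise 6, O(not verify_checklist → not quarantine_host), contraposes to O(quarantine_host → verify_checklist); with O(quarantine_host) we get O(verify_checklist).
Premise 1, O(not pay_taxes → not verify_checklist), contraposes to O(verify_checklist → pay_taxes); with O(verify_checklist) we get O(pay_taxes).
With premise 3, O(pay_taxes → file_ledger), the K-axiom yields O(file_ledger).
Premise 11 is O(file_transcript → not file_ledger); contrapositively O(file_ledger → not file_transcript). Since O(file_ledger) holds, K gives O(not file_transcript).
Applying K to premise 7 (O(not file_transcript → inspect_consent)) and O(not file_transcript) yields O(inspect_consent).
So O(inspect_consent) holds — inspect_consent is obligatory. None of the other listed options is made obligatory by any chain of premises.

inspect_consent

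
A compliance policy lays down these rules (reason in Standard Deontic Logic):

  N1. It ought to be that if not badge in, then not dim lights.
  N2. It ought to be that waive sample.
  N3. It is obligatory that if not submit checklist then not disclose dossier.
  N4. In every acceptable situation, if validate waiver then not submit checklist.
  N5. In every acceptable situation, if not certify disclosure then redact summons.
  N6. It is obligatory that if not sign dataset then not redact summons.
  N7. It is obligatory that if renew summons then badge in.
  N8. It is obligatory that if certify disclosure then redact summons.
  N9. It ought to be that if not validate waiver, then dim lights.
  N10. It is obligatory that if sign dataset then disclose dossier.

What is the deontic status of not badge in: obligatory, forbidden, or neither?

Premises 8 and 5 cover both cases: O(certify_disclosure → redact_summons) and O(¬certify_disclosure → redact_summons). Since certify_disclosure ∨ ¬certify_disclosure is a tautology, O(redact_summons) follows.
Premise 6 is O(¬sign_dataset → ¬redact_summons); contrapositively O(redact_summons → sign_dataset). Since O(redact_summons) holds, K gives O(sign_dataset).
From O(sign_dataset) and premise 10, O(sign_dataset → disclose_dossier), we obtain O(disclose_dossier).
Premise 3 is O(¬submit_checklist → ¬disclose_dossier); contrapositively O(disclose_dossier → submit_checklist). Since O(disclose_dossier) holds, K gives O(submit_checklist).
Premise 4, O(validate_waiver → ¬submit_checklist), contraposes to O(submit_checklist → ¬validate_waiver); with O(submit_checklist) we get O(¬validate_waiver).
From O(¬validate_waiver) and premise 9, O(¬validate_waiver → dim_lights), we obtain O(dim_lights).
Premise 1 is O(¬badge_in → ¬dim_lights); contrapositively O(dim_lights → badge_in). Since O(dim_lights) holds, K gives O(badge_in).
Premises 2, 7 do not contribute to this derivation.
Thus O(badge_in), which is F(¬badge_in): ¬badge_in is forbidden.

Forbidden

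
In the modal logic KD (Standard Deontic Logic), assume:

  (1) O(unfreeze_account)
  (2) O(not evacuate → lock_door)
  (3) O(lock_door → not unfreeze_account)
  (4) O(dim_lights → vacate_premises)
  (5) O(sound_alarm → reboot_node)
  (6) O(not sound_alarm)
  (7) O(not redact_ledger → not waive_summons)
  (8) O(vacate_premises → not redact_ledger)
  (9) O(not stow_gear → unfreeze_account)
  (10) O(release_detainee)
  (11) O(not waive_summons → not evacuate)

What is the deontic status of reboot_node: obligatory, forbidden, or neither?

Neither

Premise 5 is O(sound_alarm → reboot_node), but O(sound_alarm) is not derivable from the premises, so it does not yield O(reboot_node).
No premise or chain of K-axiom applications forces O(reboot_node), and none forces O(not reboot_node). So reboot_node is neither obligatory nor forbidden under these norms.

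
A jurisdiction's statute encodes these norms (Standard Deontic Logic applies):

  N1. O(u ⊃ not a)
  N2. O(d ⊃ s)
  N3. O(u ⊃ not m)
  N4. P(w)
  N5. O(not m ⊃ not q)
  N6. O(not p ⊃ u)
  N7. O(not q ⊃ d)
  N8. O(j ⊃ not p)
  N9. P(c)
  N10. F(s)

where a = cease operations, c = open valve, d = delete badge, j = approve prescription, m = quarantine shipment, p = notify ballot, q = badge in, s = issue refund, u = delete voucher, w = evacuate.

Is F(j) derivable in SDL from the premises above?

F(s) at premise 10 means O(not s).
Premise 2, O(d ⊃ s), contraposes to O(not s ⊃ not d); with O(not s) we get O(not d).
Premise 7 is O(not q ⊃ d); contrapositively O(not d ⊃ q). Since O(not d) holds, K gives O(q).
Premise 5, O(not m ⊃ not q), contraposes to O(q ⊃ m); with O(q) we get O(m).
Premise 3 is O(u ⊃ not m); contrapositively O(m ⊃ not u). Since O(m) holds, K gives O(not u).
The contrapositive of premise 6 (O(not p ⊃ u)) is O(not u ⊃ p), and O(not u) is already established, so O(p).
Premise 8 is O(j ⊃ not p); contrapositively O(p ⊃ not j). Since O(p) holds, K gives O(not j).
Premises 1, 4, 9 do not contribute to this derivation.
So O(not j) holds, i.e. F(j). The claim follows.

Yes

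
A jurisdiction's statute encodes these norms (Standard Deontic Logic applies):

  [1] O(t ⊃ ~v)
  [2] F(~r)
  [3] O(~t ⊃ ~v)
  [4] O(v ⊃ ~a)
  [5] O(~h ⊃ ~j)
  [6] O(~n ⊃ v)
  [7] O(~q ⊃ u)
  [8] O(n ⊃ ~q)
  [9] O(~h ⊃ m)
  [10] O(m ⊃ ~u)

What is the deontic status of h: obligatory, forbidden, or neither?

Premises 3 and 1 are O(~t ⊃ ~v) and O(t ⊃ ~v); every ideal world satisfies ~t or t, so in either case ~v holds — hence O(~v).
Premise 6, O(~n ⊃ v), contraposes to O(~v ⊃ n); with O(~v) we get O(n).
With premise 8, O(n ⊃ ~q), the K-axiom yields O(~q).
With premise 7, O(~q ⊃ u), the K-axiom yields O(u).
Premise 10, O(m ⊃ ~u), contraposes to O(u ⊃ ~m); with O(u) we get O(~m).
Premise 9, O(~h ⊃ m), contraposes to O(~m ⊃ h); with O(~m) we get O(h).
Premises 2, 4, 5 do not contribute to this derivation.
Hence h is obligatory.

Obligatory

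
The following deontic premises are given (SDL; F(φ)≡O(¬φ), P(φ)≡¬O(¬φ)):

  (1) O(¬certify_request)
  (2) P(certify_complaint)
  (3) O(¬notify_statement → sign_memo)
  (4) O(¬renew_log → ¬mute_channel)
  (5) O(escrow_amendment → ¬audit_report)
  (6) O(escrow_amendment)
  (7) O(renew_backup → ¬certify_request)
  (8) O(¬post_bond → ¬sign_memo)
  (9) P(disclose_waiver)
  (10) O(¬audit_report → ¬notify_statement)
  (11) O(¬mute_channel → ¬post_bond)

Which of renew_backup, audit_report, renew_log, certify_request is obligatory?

renew_log

Premise 6 gives O(escrow_amendment).
From O(escrow_amendment) and premise 5, O(escrow_amendment → ¬audit_report), we obtain O(¬audit_report).
Applying K to premise 10 (O(¬audit_report → ¬notify_statement)) and O(¬audit_report) yields O(¬notify_statement).
With premise 3, O(¬notify_statement → sign_memo), the K-axiom yields O(sign_memo).
The contrapositive of premise 8 (O(¬post_bond → ¬sign_memo)) is O(sign_memo → post_bond), and O(sign_memo) is already established, so O(post_bond).
Premise 11, O(¬mute_channel → ¬post_bond), contraposes to O(post_bond → mute_channel); with O(post_bond) we get O(mute_channel).
Premise 4 is O(¬renew_log → ¬mute_channel); contrapositively O(mute_channel → renew_log). Since O(mute_channel) holds, K gives O(renew_log).
So O(renew_log) holds — renew_log is obligatory. None of the other listed options is made obligatory by any chain of premises.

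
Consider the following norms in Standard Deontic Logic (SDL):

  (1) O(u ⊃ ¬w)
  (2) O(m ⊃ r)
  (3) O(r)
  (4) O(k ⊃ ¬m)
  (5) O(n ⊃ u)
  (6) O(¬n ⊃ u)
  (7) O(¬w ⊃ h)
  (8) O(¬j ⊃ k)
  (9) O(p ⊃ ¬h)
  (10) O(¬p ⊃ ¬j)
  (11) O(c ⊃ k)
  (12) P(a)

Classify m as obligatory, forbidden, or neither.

Forbidden

Premises 6 and 5 cover both cases: O(¬n ⊃ u) and O(n ⊃ u). Since ¬n ∨ n is a tautology, O(u) follows.
From O(u) and premise 1, O(u ⊃ ¬w), we obtain O(¬w).
Applying K to premise 7 (O(¬w ⊃ h)) and O(¬w) yields O(h).
Premise 9, O(p ⊃ ¬h), contraposes to O(h ⊃ ¬p); with O(h) we get O(¬p).
Applying K to premise 10 (O(¬p ⊃ ¬j)) and O(¬p) yields O(¬j).
Premise 8 is O(¬j ⊃ k); since O(¬j), deontic closure gives O(k).
From O(k) and premise 4, O(k ⊃ ¬m), we obtain O(¬m).
Premises 2, 3, 11, 12 do not contribute to this derivation.
Thus O(¬m), which is F(m): m is forbidden.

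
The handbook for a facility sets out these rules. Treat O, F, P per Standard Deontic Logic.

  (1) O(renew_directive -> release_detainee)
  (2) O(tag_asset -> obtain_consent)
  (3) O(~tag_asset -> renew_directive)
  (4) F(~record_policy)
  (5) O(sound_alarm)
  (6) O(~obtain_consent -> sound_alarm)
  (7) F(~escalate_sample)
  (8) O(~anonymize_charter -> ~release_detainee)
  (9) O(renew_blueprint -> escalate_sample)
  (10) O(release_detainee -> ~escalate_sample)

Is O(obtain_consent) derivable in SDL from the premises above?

Premise 7, F(~escalate_sample), is equivalent to O(escalate_sample).
Premise 10, O(release_detainee -> ~escalate_sample), contraposes to O(escalate_sample -> ~release_detainee); with O(escalate_sample) we get O(~release_detainee).
Premise 1 is O(renew_directive -> release_detainee); contrapositively O(~release_detainee -> ~renew_directive). Since O(~release_detainee) holds, K gives O(~renew_directive).
Premise 3, O(~tag_asset -> renew_directive), contraposes to O(~renew_directive -> tag_asset); with O(~renew_directive) we get O(tag_asset).
From O(tag_asset) and premise 2, O(tag_asset -> obtain_consent), we obtain O(obtain_consent).
Premises 4, 5, 6, 8, 9 do not contribute to this derivation.
So O(obtain_consent) follows.

Yes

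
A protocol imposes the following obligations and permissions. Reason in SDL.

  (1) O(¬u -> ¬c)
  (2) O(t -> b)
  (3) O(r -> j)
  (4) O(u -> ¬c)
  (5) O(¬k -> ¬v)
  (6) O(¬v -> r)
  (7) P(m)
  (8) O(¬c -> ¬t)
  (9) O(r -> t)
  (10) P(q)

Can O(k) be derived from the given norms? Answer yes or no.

Premises 4 and 1 are O(u -> ¬c) and O(¬u -> ¬c); every ideal world satisfies u or ¬u, so in either case ¬c holds — hence O(¬c).
With premise 8, O(¬c -> ¬t), the K-axiom yields O(¬t).
Premise 9 is O(r -> t); contrapositively O(¬t -> ¬r). Since O(¬t) holds, K gives O(¬r).
The contrapositive of premise 6 (O(¬v -> r)) is O(¬r -> v), and O(¬r) is already established, so O(v).
The contrapositive of premise 5 (O(¬k -> ¬v)) is O(v -> k), and O(v) is already established, so O(k).
Premises 2, 3, 7, 10 do not contribute to this derivation.
So O(k) follows.

Yes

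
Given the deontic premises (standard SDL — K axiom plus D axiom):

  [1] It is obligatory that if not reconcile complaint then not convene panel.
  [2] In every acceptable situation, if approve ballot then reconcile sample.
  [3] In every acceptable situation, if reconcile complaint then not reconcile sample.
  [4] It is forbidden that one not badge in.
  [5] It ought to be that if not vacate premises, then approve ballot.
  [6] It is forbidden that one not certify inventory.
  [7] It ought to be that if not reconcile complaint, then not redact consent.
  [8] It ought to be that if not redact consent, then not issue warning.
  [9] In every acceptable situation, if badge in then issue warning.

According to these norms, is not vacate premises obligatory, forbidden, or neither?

Premise 4, F(¬badge_in), is equivalent to O(badge_in).
With premise 9, O(badge_in → issue_warning), the K-axiom yields O(issue_warning).
Premise 8 is O(¬redact_consent → ¬issue_warning); contrapositively O(issue_warning → redact_consent). Since O(issue_warning) holds, K gives O(redact_consent).
Premise 7 is O(¬reconcile_complaint → ¬redact_consent); contrapositively O(redact_consent → reconcile_complaint). Since O(redact_consent) holds, K gives O(reconcile_complaint).
With premise 3, O(reconcile_complaint → ¬reconcile_sample), the K-axiom yields O(¬reconcile_sample).
The contrapositive of premise 2 (O(approve_ballot → reconcile_sample)) is O(¬reconcile_sample → ¬approve_ballot), and O(¬reconcile_sample) is already established, so O(¬approve_ballot).
Premise 5 is O(¬vacate_premises → approve_ballot); contrapositively O(¬approve_ballot → vacate_premises). Since O(¬approve_ballot) holds, K gives O(vacate_premises).
Premises 1, 6 do not contribute to this derivation.
Thus O(vacate_premises), which is F(¬vacate_premises): ¬vacate_premises is forbidden.

Forbidden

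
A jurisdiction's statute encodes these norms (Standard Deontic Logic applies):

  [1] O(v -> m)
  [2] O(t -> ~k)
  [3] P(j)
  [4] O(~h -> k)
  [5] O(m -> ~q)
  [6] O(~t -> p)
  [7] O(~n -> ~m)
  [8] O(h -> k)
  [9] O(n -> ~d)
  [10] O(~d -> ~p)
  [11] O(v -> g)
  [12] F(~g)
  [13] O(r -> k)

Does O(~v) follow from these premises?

Yes

Premises 8 and 4 are O(h -> k) and O(~h -> k); every ideal world satisfies h or ~h, so in either case k holds — hence O(k).
Premise 2 is O(t -> ~k); contrapositively O(k -> ~t). Since O(k) holds, K gives O(~t).
Premise 6 is O(~t -> p); since O(~t), deontic closure gives O(p).
The contrapositive of premise 10 (O(~d -> ~p)) is O(p -> d), and O(p) is already established, so O(d).
Premise 9 is O(n -> ~d); contrapositively O(d -> ~n). Since O(d) holds, K gives O(~n).
From O(~n) and premise 7, O(~n -> ~m), we obtain O(~m).
Premise 1 is O(v -> m); contrapositively O(~m -> ~v). Since O(~m) holds, K gives O(~v).
Premises 3, 5, 11, 12, 13 do not contribute to this derivation.
So O(~v) follows.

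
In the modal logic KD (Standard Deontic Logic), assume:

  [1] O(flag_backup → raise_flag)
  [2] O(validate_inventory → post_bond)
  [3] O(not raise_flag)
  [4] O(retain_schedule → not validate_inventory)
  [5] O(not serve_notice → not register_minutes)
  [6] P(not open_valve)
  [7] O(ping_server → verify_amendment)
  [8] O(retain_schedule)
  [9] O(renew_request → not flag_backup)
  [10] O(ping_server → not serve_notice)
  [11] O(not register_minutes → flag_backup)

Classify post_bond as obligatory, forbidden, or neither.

Premise 2 is O(validate_inventory → post_bond), but O(validate_inventory) is not derivable from the premises, so it does not yield O(post_bond).
No premise or chain of K-axiom applications forces O(post_bond), and none forces O(not post_bond). So post_bond is neither obligatory nor forbidden under these norms.

Neither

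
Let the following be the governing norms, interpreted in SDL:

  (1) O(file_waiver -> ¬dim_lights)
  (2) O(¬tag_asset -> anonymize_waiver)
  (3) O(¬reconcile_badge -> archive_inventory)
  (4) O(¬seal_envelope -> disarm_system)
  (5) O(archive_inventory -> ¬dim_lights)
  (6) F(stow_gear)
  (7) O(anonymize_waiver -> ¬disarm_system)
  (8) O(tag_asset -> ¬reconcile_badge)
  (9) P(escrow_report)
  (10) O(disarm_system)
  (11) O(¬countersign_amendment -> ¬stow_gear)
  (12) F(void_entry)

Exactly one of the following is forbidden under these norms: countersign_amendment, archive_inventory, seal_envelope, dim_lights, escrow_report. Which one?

Premise 10 gives O(disarm_system).
Premise 7, O(anonymize_waiver -> ¬disarm_system), contraposes to O(disarm_system -> ¬anonymize_waiver); with O(disarm_system) we get O(¬anonymize_waiver).
The contrapositive of premise 2 (O(¬tag_asset -> anonymize_waiver)) is O(¬anonymize_waiver -> tag_asset), and O(¬anonymize_waiver) is already established, so O(tag_asset).
With premise 8, O(tag_asset -> ¬reconcile_badge), the K-axiom yields O(¬reconcile_badge).
From O(¬reconcile_badge) and premise 3, O(¬reconcile_badge -> archive_inventory), we obtain O(archive_inventory).
Premise 5 is O(archive_inventory -> ¬dim_lights); since O(archive_inventory), deontic closure gives O(¬dim_lights).
So O(¬dim_lights) holds, i.e. dim_lights is forbidden. None of the other listed options is forbidden under the premises.

dim_lights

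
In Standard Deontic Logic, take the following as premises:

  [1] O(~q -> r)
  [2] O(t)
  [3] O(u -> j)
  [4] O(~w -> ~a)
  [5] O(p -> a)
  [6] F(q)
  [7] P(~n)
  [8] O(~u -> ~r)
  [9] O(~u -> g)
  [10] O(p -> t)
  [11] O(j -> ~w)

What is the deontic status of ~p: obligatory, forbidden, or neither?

Obligatory

Premise 6, F(q), is equivalent to O(~q).
Applying K to premise 1 (O(~q -> r)) and O(~q) yields O(r).
Premise 8 is O(~u -> ~r); contrapositively O(r -> u). Since O(r) holds, K gives O(u).
From O(u) and premise 3, O(u -> j), we obtain O(j).
From O(j) and premise 11, O(j -> ~w), we obtain O(~w).
With premise 4, O(~w -> ~a), the K-axiom yields O(~a).
Premise 5 is O(p -> a); contrapositively O(~a -> ~p). Since O(~a) holds, K gives O(~p).
Premises 2, 7, 9, 10 do not contribute to this derivation.
Hence ~p is obligatory.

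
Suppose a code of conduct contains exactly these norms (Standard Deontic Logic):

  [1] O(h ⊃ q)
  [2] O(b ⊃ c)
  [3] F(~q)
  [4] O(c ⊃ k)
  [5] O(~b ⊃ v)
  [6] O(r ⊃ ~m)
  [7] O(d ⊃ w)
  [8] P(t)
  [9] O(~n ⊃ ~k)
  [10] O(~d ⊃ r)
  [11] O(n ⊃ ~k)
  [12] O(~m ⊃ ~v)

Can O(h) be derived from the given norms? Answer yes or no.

No

Premise 1 is O(h ⊃ q); even if O(q) held, inferring O(h) would be affirming the consequent — invalid.
No other premise forces O(h). An ideal world satisfying every premise can still have h false, so O(h) is not derivable.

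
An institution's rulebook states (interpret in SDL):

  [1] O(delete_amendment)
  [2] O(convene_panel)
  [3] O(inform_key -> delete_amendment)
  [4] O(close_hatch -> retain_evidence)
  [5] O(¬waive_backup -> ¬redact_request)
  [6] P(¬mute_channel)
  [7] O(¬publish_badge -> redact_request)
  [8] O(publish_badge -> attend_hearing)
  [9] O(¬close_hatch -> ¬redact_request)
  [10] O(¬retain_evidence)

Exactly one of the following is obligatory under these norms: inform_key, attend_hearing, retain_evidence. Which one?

attend_hearing

From premise 10 we have O(¬retain_evidence).
The contrapositive of premise 4 (O(close_hatch -> retain_evidence)) is O(¬retain_evidence -> ¬close_hatch), and O(¬retain_evidence) is already established, so O(¬close_hatch).
Premise 9 is O(¬close_hatch -> ¬redact_request); since O(¬close_hatch), deontic closure gives O(¬redact_request).
Premise 7, O(¬publish_badge -> redact_request), contraposes to O(¬redact_request -> publish_badge); with O(¬redact_request) we get O(publish_badge).
With premise 8, O(publish_badge -> attend_hearing), the K-axiom yields O(attend_hearing).
So O(attend_hearing) holds — attend_hearing is obligatory. None of the other listed options is made obligatory by any chain of premises.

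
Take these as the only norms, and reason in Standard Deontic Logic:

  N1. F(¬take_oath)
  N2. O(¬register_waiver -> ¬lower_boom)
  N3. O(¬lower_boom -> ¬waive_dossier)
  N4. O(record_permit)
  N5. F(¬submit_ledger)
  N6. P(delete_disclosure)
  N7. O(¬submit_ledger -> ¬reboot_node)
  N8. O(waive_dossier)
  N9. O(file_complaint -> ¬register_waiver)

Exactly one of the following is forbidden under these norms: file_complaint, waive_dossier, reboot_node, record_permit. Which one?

Premise 8 states O(waive_dossier) outright.
Premise 3 is O(¬lower_boom -> ¬waive_dossier); contrapositively O(waive_dossier -> lower_boom). Since O(waive_dossier) holds, K gives O(lower_boom).
Premise 2, O(¬register_waiver -> ¬lower_boom), contraposes to O(lower_boom -> register_waiver); with O(lower_boom) we get O(register_waiver).
Premise 9 is O(file_complaint -> ¬register_waiver); contrapositively O(register_waiver -> ¬file_complaint). Since O(register_waiver) holds, K gives O(¬file_complaint).
So O(¬file_complaint) holds, i.e. file_complaint is forbidden. None of the other listed options is forbidden under the premises.

file_complaint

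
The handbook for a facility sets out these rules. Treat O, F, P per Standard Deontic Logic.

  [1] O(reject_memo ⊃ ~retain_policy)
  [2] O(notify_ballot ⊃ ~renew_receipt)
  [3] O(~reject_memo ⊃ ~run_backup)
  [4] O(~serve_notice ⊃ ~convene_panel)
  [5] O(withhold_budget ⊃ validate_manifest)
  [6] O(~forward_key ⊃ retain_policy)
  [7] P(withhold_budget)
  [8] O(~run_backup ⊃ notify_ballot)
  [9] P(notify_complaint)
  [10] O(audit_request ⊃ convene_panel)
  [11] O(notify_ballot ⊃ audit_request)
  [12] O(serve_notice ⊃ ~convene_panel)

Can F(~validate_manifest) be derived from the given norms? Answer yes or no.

No

Premise 5 is O(withhold_budget ⊃ validate_manifest), but O(withhold_budget) is not derivable from the premises (the permission P(withhold_budget) asserts only ~O(~withhold_budget), not O(withhold_budget)), so it does not yield O(validate_manifest).
No other premise forces O(validate_manifest). An ideal world satisfying every premise can still have ~validate_manifest true, so F(~validate_manifest) is not derivable.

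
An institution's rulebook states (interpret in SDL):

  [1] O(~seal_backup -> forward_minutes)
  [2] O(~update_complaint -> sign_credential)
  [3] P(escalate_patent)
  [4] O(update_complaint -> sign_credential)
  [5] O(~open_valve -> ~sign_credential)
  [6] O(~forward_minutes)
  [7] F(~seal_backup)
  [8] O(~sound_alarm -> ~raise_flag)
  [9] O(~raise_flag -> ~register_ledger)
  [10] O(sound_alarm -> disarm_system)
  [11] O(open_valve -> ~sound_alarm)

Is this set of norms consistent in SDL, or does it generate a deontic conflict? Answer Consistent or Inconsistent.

Premise 1 is O(~seal_backup -> forward_minutes), but O(~seal_backup) is not derivable from the premises, so it does not yield O(forward_minutes).
So O(forward_minutes) is not derivable, and the apparent clash with O(~forward_minutes) does not arise.
A world satisfying every obligation exists (e.g. disarm_system=false, escalate_patent=false, forward_minutes=false, open_valve=true, raise_flag=false, register_ledger=false, seal_backup=true, sign_credential=true, sound_alarm=false, update_complaint=false); no atom is both obligatory and forbidden, so the set is consistent.

Consistent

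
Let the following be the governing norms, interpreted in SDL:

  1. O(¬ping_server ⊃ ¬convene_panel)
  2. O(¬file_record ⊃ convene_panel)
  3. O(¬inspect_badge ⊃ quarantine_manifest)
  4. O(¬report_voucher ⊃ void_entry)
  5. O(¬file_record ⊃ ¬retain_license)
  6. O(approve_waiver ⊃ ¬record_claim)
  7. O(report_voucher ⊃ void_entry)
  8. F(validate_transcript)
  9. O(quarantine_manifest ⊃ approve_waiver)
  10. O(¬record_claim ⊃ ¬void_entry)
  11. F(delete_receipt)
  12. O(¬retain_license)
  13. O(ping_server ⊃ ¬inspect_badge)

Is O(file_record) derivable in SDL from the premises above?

By case analysis on report_voucher: premise 7 gives O(report_voucher ⊃ void_entry) and premise 4 gives O(¬report_voucher ⊃ void_entry), so O(void_entry) either way.
The contrapositive of premise 10 (O(¬record_claim ⊃ ¬void_entry)) is O(void_entry ⊃ record_claim), and O(void_entry) is already established, so O(record_claim).
Premise 6, O(approve_waiver ⊃ ¬record_claim), contraposes to O(record_claim ⊃ ¬approve_waiver); with O(record_claim) we get O(¬approve_waiver).
Premise 9 is O(quarantine_manifest ⊃ approve_waiver); contrapositively O(¬approve_waiver ⊃ ¬quarantine_manifest). Since O(¬approve_waiver) holds, K gives O(¬quarantine_manifest).
Premise 3 is O(¬inspect_badge ⊃ quarantine_manifest); contrapositively O(¬quarantine_manifest ⊃ inspect_badge). Since O(¬quarantine_manifest) holds, K gives O(inspect_badge).
Premise 13, O(ping_server ⊃ ¬inspect_badge), contraposes to O(inspect_badge ⊃ ¬ping_server); with O(inspect_badge) we get O(¬ping_server).
Applying K to premise 1 (O(¬ping_server ⊃ ¬convene_panel)) and O(¬ping_server) yields O(¬convene_panel).
Premise 2 is O(¬file_record ⊃ convene_panel); contrapositively O(¬convene_panel ⊃ file_record). Since O(¬convene_panel) holds, K gives O(file_record).
Premises 5, 8, 11, 12 do not contribute to this derivation.
So O(file_record) follows.

Yes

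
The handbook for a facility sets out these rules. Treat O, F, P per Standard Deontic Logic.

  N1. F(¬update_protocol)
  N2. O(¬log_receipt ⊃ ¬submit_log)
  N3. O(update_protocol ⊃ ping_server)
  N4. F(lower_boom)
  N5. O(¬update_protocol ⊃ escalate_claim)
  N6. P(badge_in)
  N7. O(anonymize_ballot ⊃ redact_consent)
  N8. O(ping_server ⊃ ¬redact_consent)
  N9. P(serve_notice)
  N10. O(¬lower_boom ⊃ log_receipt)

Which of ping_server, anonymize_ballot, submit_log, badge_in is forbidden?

F(¬update_protocol) at premise 1 means O(update_protocol).
Premise 3 is O(update_protocol ⊃ ping_server); since O(update_protocol), deontic closure gives O(ping_server).
Premise 8 is O(ping_server ⊃ ¬redact_consent); since O(ping_server), deontic closure gives O(¬redact_consent).
The contrapositive of premise 7 (O(anonymize_ballot ⊃ redact_consent)) is O(¬redact_consent ⊃ ¬anonymize_ballot), and O(¬redact_consent) is already established, so O(¬anonymize_ballot).
So O(¬anonymize_ballot) holds, i.e. anonymize_ballot is forbidden. None of the other listed options is forbidden under the premises.

anonymize_ballot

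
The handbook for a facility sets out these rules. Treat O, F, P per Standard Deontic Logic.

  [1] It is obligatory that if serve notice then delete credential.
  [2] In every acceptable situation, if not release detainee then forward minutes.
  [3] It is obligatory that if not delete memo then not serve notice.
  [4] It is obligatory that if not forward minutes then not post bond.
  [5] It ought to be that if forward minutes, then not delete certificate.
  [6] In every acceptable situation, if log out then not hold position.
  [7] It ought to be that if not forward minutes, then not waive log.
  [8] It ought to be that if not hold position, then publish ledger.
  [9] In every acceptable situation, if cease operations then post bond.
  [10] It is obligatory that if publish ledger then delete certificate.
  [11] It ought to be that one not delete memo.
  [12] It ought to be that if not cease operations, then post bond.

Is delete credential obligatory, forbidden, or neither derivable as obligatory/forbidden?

Neither

Premise 1 is O(serve_notice → delete_credential), but O(serve_notice) is not derivable from the premises, so it does not yield O(delete_credential).
No premise or chain of K-axiom applications forces O(delete_credential), and none forces O(¬delete_credential). So delete_credential is neither obligatory nor forbidden under these norms.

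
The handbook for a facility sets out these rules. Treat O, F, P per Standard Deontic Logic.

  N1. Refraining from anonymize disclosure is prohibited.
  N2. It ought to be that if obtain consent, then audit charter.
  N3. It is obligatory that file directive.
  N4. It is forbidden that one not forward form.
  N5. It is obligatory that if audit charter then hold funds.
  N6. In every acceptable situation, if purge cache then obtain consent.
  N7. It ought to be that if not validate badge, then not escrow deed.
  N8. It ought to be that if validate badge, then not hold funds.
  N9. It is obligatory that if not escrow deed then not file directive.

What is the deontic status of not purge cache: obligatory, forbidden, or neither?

Premise 3 states O(file_directive) outright.
The contrapositive of premise 9 (O(¬escrow_deed → ¬file_directive)) is O(file_directive → escrow_deed), and O(file_directive) is already established, so O(escrow_deed).
Premise 7, O(¬validate_badge → ¬escrow_deed), contraposes to O(escrow_deed → validate_badge); with O(escrow_deed) we get O(validate_badge).
Applying K to premise 8 (O(validate_badge → ¬hold_funds)) and O(validate_badge) yields O(¬hold_funds).
Premise 5 is O(audit_charter → hold_funds); contrapositively O(¬hold_funds → ¬audit_charter). Since O(¬hold_funds) holds, K gives O(¬audit_charter).
Premise 2, O(obtain_consent → audit_charter), contraposes to O(¬audit_charter → ¬obtain_consent); with O(¬audit_charter) we get O(¬obtain_consent).
Premise 6 is O(purge_cache → obtain_consent); contrapositively O(¬obtain_consent → ¬purge_cache). Since O(¬obtain_consent) holds, K gives O(¬purge_cache).
Premises 1, 4 do not contribute to this derivation.
Hence ¬purge_cache is obligatory.

Obligatory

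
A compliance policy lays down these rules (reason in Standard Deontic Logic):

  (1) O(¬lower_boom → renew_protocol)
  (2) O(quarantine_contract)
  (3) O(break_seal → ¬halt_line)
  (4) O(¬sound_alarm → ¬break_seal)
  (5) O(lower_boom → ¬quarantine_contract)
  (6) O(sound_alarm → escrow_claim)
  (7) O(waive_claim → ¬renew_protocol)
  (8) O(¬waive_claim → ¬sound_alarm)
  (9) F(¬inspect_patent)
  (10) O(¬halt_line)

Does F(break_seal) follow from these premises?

Premise 2 states O(quarantine_contract) outright.
The contrapositive of premise 5 (O(lower_boom → ¬quarantine_contract)) is O(quarantine_contract → ¬lower_boom), and O(quarantine_contract) is already established, so O(¬lower_boom).
With premise 1, O(¬lower_boom → renew_protocol), the K-axiom yields O(renew_protocol).
Premise 7 is O(waive_claim → ¬renew_protocol); contrapositively O(renew_protocol → ¬waive_claim). Since O(renew_protocol) holds, K gives O(¬waive_claim).
Premise 8 is O(¬waive_claim → ¬sound_alarm); since O(¬waive_claim), deontic closure gives O(¬sound_alarm).
Premise 4 is O(¬sound_alarm → ¬break_seal); since O(¬sound_alarm), deontic closure gives O(¬break_seal).
Premises 3, 6, 9, 10 do not contribute to this derivation.
So O(¬break_seal) holds, i.e. F(break_seal). The claim follows.

Yes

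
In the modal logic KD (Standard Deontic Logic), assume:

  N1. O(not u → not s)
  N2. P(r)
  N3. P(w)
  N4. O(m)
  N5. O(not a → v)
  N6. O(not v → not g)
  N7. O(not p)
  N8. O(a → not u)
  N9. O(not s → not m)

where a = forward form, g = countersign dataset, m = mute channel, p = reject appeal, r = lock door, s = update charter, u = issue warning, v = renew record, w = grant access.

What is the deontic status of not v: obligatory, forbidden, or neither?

Forbidden

Premise 4 states O(m) outright.
Premise 9, O(not s → not m), contraposes to O(m → s); with O(m) we get O(s).
The contrapositive of premise 1 (O(not u → not s)) is O(s → u), and O(s) is already established, so O(u).
Premise 8 is O(a → not u); contrapositively O(u → not a). Since O(u) holds, K gives O(not a).
From O(not a) and premise 5, O(not a → v), we obtain O(v).
Premises 2, 3, 6, 7 do not contribute to this derivation.
Thus O(v), which is F(not v): not v is forbidden.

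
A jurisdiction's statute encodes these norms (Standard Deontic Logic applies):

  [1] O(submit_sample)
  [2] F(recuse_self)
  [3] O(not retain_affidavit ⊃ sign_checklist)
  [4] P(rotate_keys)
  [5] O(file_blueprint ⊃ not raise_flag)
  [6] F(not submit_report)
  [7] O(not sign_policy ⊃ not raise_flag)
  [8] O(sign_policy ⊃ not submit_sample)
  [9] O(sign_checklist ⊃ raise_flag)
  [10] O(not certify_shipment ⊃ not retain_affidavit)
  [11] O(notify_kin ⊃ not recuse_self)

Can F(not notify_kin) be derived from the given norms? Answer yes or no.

No

Premise 11 is O(notify_kin ⊃ not recuse_self); even if O(not recuse_self) held, inferring O(notify_kin) would be affirming the consequent — invalid.
No other premise forces O(notify_kin). An ideal world satisfying every premise can still have not notify_kin true, so F(not notify_kin) is not derivable.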